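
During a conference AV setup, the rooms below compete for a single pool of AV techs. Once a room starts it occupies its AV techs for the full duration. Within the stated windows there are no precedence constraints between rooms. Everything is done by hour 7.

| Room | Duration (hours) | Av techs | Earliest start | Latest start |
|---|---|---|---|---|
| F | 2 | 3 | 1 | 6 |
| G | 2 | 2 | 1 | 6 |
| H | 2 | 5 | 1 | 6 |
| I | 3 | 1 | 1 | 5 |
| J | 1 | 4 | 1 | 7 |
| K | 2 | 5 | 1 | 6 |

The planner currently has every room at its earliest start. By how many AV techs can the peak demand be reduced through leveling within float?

Early-start peak: h1:20  h2:16  h3:1  h4:0  h5:0  h6:0  h7:0 ⇒ 20.
Leveled (F@1, G@1, H@3, I@1, J@5, K@6): h1:6  h2:6  h3:6  h4:5  h5:4  h6:5  h7:5 ⇒ 6.
Reduction 20 − 6 = 14.

14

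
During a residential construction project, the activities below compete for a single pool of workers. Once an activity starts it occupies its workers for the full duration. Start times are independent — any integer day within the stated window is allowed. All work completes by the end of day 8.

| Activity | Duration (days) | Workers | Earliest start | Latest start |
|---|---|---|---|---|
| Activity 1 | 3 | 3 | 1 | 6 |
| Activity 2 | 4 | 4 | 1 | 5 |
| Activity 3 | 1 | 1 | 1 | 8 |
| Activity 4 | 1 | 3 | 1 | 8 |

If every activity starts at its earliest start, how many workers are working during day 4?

At early start, day 4 has: Activity 2.
Demand: 4 = 4.

4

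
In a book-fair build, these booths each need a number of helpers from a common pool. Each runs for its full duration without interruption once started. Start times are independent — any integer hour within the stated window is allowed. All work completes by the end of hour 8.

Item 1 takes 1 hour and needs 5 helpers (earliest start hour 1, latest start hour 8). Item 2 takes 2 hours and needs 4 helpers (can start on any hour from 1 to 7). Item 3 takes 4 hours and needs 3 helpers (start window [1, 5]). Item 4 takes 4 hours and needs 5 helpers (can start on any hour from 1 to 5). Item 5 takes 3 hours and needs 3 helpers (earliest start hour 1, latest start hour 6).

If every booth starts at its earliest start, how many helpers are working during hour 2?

At early start, hour 2 has: Item 2, Item 3, Item 4, Item 5.
Demand: 4 + 3 + 5 + 3 = 15.

15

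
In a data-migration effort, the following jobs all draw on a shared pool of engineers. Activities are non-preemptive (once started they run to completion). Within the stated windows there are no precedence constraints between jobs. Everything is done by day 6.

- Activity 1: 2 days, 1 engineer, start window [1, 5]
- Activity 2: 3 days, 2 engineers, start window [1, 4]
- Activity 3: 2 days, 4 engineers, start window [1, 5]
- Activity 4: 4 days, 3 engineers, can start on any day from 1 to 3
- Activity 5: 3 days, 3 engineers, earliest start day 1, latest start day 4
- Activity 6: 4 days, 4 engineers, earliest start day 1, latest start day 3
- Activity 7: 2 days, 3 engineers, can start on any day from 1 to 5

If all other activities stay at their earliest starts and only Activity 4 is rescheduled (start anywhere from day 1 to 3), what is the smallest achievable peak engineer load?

17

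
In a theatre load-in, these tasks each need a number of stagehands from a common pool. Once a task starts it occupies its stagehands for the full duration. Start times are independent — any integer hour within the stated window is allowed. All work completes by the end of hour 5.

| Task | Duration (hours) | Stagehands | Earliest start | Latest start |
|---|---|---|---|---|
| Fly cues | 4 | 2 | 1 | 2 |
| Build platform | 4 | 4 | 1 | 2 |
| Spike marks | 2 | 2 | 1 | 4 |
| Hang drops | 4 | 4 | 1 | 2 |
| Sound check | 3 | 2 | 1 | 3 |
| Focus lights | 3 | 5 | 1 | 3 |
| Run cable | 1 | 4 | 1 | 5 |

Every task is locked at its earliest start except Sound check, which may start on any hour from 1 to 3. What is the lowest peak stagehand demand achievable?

21

Sound check@1: h1:23  h2:19  h3:17  h4:10  h5:0 → peak 23
Sound check@2: h1:21  h2:19  h3:17  h4:12  h5:0 → peak 21
Sound check@3: h1:21  h2:17  h3:17  h4:12  h5:2 → peak 21
Best is Sound check@2, peak 21.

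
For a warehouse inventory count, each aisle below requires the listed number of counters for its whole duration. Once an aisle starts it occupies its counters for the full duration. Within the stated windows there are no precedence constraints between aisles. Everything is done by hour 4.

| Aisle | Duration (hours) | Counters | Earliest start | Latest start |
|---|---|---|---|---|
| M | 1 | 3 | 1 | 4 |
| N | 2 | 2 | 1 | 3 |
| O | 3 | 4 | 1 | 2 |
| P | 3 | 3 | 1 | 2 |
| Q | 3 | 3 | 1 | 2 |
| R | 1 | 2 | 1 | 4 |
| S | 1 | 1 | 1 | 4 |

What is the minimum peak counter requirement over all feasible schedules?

12

Early-start (M@1, N@1, O@1, P@1, Q@1, R@1, S@1) gives peak 18: h1:18  h2:12  h3:10  h4:0.
Shift Q→2, R→3, S→4.
Schedule M@1, N@1, O@1, P@1, Q@2, R@3, S@4: h1:12  h2:12  h3:12  h4:4 — peak 12.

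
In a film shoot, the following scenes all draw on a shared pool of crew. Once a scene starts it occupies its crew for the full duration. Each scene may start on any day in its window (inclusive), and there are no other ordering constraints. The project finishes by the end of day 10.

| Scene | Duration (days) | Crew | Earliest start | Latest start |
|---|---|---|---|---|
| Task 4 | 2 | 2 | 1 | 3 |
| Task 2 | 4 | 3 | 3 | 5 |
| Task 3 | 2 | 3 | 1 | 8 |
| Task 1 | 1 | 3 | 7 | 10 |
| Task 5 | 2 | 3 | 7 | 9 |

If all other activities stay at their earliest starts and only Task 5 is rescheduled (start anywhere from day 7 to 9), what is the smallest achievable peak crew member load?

5

Task 5@7: d1:5  d2:5  d3:3  d4:3  d5:3  d6:3  d7:6  d8:3  d9:0  d10:0 → peak 6
Task 5@8: d1:5  d2:5  d3:3  d4:3  d5:3  d6:3  d7:3  d8:3  d9:3  d10:0 → peak 5
Task 5@9: d1:5  d2:5  d3:3  d4:3  d5:3  d6:3  d7:3  d8:0  d9:3  d10:3 → peak 5
Best is Task 5@8, peak 5.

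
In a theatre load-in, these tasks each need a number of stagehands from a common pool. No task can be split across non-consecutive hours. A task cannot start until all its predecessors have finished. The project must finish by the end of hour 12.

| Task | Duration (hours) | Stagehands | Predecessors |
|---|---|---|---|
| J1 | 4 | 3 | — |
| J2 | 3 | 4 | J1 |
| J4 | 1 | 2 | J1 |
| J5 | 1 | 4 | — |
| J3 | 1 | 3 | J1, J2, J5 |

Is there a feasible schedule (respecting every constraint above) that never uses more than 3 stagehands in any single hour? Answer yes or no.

The minimum achievable peak is 4; 3 < 4, so no feasible schedule stays within the cap.

no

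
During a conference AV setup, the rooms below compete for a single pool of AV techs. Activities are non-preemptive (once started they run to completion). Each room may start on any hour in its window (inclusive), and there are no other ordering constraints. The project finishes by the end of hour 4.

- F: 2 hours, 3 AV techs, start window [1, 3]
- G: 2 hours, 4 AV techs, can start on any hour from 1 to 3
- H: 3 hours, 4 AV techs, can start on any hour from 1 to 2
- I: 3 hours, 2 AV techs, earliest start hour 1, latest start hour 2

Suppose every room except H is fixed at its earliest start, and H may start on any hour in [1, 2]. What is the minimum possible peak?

H@1: h1:13  h2:13  h3:6  h4:0 → peak 13
H@2: h1:9  h2:13  h3:6  h4:4 → peak 13
Best is H@1, peak 13.

13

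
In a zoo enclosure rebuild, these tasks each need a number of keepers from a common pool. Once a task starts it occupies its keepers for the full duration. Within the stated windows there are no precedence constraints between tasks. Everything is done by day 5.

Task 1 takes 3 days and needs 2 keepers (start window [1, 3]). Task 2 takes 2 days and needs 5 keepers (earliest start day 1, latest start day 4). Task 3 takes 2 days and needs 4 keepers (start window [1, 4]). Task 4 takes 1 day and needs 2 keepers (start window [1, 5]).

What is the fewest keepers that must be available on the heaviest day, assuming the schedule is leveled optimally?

6

Early-start (Task 1@1, Task 2@1, Task 3@1, Task 4@1) gives peak 13: d1:13  d2:11  d3:2  d4:0  d5:0.
Shift Task 2→4, Task 4→3.
Schedule Task 1@1, Task 2@4, Task 3@1, Task 4@3: d1:6  d2:6  d3:4  d4:5  d5:5 — peak 6.
Total keeper-days = 26 over 5 days ⇒ peak ≥ ⌈26/5⌉ = 6, so 6 is optimal.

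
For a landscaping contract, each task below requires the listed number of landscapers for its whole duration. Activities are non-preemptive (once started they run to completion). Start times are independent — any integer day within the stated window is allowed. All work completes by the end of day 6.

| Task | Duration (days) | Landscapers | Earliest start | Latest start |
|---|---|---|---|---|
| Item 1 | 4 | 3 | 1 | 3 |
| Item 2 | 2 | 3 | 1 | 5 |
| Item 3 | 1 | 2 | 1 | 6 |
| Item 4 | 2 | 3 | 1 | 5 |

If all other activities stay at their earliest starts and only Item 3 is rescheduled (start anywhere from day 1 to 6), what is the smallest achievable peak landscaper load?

Item 3@1: d1:11  d2:9  d3:3  d4:3  d5:0  d6:0 → peak 11
Item 3@2: d1:9  d2:11  d3:3  d4:3  d5:0  d6:0 → peak 11
Item 3@3: d1:9  d2:9  d3:5  d4:3  d5:0  d6:0 → peak 9
Item 3@4: d1:9  d2:9  d3:3  d4:5  d5:0  d6:0 → peak 9
Item 3@5: d1:9  d2:9  d3:3  d4:3  d5:2  d6:0 → peak 9
Item 3@6: d1:9  d2:9  d3:3  d4:3  d5:0  d6:2 → peak 9
Best is Item 3@3, peak 9.

9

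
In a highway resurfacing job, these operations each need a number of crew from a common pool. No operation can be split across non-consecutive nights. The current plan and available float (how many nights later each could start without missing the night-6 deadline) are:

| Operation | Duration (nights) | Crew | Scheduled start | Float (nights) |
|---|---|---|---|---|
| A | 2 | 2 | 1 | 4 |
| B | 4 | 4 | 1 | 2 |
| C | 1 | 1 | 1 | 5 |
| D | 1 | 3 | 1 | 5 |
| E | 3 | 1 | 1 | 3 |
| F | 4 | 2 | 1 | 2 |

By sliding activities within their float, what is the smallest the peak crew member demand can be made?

7

Early-start (A@1, B@1, C@1, D@1, E@1, F@1) gives peak 13: n1:13  n2:9  n3:7  n4:6  n5:0  n6:0.
Shift D→5, E→2, F→3.
Schedule A@1, B@1, C@1, D@5, E@2, F@3: n1:7  n2:7  n3:7  n4:7  n5:5  n6:2 — peak 7.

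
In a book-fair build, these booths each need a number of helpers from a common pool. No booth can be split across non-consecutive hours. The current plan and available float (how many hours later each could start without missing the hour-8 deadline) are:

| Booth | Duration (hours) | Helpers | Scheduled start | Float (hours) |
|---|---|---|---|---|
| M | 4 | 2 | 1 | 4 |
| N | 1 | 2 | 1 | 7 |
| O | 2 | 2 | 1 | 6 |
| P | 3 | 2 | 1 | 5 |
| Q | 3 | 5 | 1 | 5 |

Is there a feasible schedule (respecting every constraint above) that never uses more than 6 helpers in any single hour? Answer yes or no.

yes

Schedule M@1, N@5, O@1, P@3, Q@6: h1:4  h2:4  h3:4  h4:4  h5:4  h6:5  h7:5  h8:5 — peak 5 ≤ 6.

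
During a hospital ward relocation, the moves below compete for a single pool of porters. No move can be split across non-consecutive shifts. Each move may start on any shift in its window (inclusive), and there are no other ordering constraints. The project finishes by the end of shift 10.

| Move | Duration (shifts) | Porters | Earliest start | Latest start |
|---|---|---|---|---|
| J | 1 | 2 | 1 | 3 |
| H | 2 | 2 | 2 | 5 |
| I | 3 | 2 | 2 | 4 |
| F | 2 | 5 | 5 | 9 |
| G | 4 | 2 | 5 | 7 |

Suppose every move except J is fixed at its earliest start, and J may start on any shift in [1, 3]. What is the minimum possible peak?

J@1: s1:2  s2:4  s3:4  s4:2  s5:7  s6:7  s7:2  s8:2  s9:0  s10:0 → peak 7
J@2: s1:0  s2:6  s3:4  s4:2  s5:7  s6:7  s7:2  s8:2  s9:0  s10:0 → peak 7
J@3: s1:0  s2:4  s3:6  s4:2  s5:7  s6:7  s7:2  s8:2  s9:0  s10:0 → peak 7
Best is J@1, peak 7.

7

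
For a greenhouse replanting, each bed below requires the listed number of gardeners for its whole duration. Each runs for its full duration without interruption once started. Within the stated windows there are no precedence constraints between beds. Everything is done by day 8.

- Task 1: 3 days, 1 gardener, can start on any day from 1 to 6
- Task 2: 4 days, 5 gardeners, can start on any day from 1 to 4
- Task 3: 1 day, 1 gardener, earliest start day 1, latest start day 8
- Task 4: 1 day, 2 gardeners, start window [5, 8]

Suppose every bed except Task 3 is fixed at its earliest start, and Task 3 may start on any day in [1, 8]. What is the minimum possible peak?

Task 3@1: d1:7  d2:6  d3:6  d4:5  d5:2  d6:0  d7:0  d8:0 → peak 7
Task 3@2: d1:6  d2:7  d3:6  d4:5  d5:2  d6:0  d7:0  d8:0 → peak 7
Task 3@3: d1:6  d2:6  d3:7  d4:5  d5:2  d6:0  d7:0  d8:0 → peak 7
Task 3@4: d1:6  d2:6  d3:6  d4:6  d5:2  d6:0  d7:0  d8:0 → peak 6
Task 3@5: d1:6  d2:6  d3:6  d4:5  d5:3  d6:0  d7:0  d8:0 → peak 6
Task 3@6: d1:6  d2:6  d3:6  d4:5  d5:2  d6:1  d7:0  d8:0 → peak 6
Task 3@7: d1:6  d2:6  d3:6  d4:5  d5:2  d6:0  d7:1  d8:0 → peak 6
Task 3@8: d1:6  d2:6  d3:6  d4:5  d5:2  d6:0  d7:0  d8:1 → peak 6
Best is Task 3@4, peak 6.

6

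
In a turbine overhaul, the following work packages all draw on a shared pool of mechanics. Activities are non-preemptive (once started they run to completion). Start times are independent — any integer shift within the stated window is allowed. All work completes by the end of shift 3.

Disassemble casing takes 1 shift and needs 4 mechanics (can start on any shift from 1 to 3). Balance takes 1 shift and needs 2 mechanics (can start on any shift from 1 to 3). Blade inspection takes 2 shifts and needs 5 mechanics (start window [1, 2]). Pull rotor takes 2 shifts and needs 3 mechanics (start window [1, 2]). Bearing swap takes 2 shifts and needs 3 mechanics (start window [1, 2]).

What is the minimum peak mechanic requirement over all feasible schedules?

11

Early-start (Disassemble casing@1, Balance@1, Blade inspection@1, Pull rotor@1, Bearing swap@1) gives peak 17: s1:17  s2:11  s3:0.
Shift Pull rotor→2, Bearing swap→2.
Schedule Disassemble casing@1, Balance@1, Blade inspection@1, Pull rotor@2, Bearing swap@2: s1:11  s2:11  s3:6 — peak 11.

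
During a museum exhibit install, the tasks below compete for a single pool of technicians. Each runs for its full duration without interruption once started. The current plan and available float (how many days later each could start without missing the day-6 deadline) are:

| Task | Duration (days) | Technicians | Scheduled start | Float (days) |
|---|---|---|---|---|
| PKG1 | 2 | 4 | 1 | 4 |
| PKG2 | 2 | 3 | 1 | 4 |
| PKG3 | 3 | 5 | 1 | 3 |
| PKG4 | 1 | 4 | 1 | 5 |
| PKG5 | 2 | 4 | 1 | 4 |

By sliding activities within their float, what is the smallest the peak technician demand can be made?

8

Early-start (PKG1@1, PKG2@1, PKG3@1, PKG4@1, PKG5@1) gives peak 20: d1:20  d2:16  d3:5  d4:0  d5:0  d6:0.
Shift PKG2→3, PKG3→3, PKG4→6.
Schedule PKG1@1, PKG2@3, PKG3@3, PKG4@6, PKG5@1: d1:8  d2:8  d3:8  d4:8  d5:5  d6:4 — peak 8.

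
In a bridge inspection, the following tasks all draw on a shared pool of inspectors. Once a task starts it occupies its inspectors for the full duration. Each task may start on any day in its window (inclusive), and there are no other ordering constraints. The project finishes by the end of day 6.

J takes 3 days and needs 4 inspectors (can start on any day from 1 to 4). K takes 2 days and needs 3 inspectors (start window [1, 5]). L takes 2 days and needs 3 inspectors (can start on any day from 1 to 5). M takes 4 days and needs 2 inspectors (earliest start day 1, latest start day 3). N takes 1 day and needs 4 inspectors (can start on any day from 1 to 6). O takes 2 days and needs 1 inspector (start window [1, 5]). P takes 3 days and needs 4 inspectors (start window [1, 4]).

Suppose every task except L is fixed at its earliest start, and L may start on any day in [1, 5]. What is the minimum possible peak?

L@1: d1:21  d2:17  d3:10  d4:2  d5:0  d6:0 → peak 21
L@2: d1:18  d2:17  d3:13  d4:2  d5:0  d6:0 → peak 18
L@3: d1:18  d2:14  d3:13  d4:5  d5:0  d6:0 → peak 18
L@4: d1:18  d2:14  d3:10  d4:5  d5:3  d6:0 → peak 18
L@5: d1:18  d2:14  d3:10  d4:2  d5:3  d6:3 → peak 18
Best is L@2, peak 18.

18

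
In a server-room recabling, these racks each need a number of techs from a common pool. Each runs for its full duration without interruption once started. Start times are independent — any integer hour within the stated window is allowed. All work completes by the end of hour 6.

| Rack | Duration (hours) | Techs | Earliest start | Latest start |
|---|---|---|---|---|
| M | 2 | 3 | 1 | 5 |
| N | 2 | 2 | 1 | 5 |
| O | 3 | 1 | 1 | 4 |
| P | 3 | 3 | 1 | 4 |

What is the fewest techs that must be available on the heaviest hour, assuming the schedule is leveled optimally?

Early-start (M@1, N@1, O@1, P@1) gives peak 9: h1:9  h2:9  h3:4  h4:0  h5:0  h6:0.
Shift O→3, P→3.
Schedule M@1, N@1, O@3, P@3: h1:5  h2:5  h3:4  h4:4  h5:4  h6:0 — peak 5.

5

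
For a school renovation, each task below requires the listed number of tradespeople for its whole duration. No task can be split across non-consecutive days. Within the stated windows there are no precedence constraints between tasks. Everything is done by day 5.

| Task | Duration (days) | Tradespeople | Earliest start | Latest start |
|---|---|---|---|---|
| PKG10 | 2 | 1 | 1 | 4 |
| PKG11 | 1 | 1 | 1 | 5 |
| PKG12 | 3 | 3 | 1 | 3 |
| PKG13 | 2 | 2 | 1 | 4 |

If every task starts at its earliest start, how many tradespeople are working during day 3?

3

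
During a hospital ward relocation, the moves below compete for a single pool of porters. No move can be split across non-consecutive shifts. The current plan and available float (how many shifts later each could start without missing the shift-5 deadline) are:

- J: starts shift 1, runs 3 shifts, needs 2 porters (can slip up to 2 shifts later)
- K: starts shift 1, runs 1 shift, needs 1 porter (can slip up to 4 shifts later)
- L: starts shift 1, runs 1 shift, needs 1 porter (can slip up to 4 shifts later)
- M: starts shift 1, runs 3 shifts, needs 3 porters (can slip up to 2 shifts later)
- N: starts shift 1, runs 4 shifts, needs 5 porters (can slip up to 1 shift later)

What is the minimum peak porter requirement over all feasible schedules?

10

Early-start (J@1, K@1, L@1, M@1, N@1) gives peak 12: s1:12  s2:10  s3:10  s4:5  s5:0.
Shift N→2.
Schedule J@1, K@1, L@1, M@1, N@2: s1:7  s2:10  s3:10  s4:5  s5:5 — peak 10.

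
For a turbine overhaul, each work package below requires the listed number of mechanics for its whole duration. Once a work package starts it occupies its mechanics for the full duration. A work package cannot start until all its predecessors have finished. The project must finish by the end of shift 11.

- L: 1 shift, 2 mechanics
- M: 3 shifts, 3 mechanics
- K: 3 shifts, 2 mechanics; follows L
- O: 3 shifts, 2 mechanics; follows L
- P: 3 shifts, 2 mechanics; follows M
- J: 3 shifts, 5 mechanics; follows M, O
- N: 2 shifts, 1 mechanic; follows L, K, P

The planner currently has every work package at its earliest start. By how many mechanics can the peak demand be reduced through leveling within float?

2

Early-start peak: s1:5  s2:7  s3:7  s4:6  s5:7  s6:7  s7:6  s8:1  s9:0  s10:0  s11:0 ⇒ 7.
Leveled (L@1, M@1, K@2, O@5, P@4, J@9, N@7): s1:5  s2:5  s3:5  s4:4  s5:4  s6:4  s7:3  s8:1  s9:5  s10:5  s11:5 ⇒ 5.
Reduction 7 − 5 = 2.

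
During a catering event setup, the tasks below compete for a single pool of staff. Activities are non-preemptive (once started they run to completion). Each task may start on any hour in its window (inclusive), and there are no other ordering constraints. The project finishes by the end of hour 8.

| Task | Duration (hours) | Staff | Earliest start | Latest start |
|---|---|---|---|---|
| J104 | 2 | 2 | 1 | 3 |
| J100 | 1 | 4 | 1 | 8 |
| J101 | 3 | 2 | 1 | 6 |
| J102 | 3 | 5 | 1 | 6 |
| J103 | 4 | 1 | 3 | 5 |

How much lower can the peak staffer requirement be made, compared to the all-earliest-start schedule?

7

Early-start peak: h1:13  h2:9  h3:8  h4:1  h5:1  h6:1  h7:0  h8:0 ⇒ 13.
Leveled (J104@1, J100@1, J101@2, J102@5, J103@3): h1:6  h2:4  h3:3  h4:3  h5:6  h6:6  h7:5  h8:0 ⇒ 6.
Reduction 13 − 6 = 7.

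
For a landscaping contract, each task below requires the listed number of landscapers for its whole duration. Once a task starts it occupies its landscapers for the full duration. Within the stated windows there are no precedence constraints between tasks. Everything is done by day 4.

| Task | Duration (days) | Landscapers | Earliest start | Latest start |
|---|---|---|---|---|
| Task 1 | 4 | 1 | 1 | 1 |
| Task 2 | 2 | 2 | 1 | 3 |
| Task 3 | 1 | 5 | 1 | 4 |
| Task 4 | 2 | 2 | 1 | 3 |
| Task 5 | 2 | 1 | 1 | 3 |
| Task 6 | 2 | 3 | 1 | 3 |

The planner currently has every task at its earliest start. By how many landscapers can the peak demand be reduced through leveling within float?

6

Early-start peak: d1:14  d2:9  d3:1  d4:1 ⇒ 14.
Leveled (Task 1@1, Task 2@1, Task 3@1, Task 4@2, Task 5@2, Task 6@3): d1:8  d2:6  d3:7  d4:4 ⇒ 8.
Reduction 14 − 8 = 6.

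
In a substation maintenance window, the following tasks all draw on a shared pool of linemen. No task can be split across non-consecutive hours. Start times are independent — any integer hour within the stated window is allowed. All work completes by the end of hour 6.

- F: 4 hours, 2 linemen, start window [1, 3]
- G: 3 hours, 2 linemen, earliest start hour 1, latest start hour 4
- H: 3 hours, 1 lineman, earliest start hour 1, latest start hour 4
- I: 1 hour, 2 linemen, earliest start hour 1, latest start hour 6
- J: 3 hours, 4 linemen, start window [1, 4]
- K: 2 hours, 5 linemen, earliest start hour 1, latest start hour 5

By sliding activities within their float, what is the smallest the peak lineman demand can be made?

7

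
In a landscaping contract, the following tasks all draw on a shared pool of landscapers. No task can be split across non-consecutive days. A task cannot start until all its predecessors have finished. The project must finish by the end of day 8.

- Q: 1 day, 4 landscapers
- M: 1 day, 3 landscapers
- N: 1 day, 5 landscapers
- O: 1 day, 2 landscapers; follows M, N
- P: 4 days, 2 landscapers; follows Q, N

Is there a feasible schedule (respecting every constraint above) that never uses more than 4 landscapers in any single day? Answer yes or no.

The minimum achievable peak is 5; 4 < 5, so no feasible schedule stays within the cap.

no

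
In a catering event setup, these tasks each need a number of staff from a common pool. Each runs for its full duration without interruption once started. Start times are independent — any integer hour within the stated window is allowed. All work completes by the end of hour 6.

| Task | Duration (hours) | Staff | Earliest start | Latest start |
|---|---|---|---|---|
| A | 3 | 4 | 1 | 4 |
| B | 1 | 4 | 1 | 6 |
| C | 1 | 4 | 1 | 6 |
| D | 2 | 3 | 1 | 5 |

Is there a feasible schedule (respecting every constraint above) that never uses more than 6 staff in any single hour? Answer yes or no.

The minimum achievable peak is 7; 6 < 7, so no feasible schedule stays within the cap.

no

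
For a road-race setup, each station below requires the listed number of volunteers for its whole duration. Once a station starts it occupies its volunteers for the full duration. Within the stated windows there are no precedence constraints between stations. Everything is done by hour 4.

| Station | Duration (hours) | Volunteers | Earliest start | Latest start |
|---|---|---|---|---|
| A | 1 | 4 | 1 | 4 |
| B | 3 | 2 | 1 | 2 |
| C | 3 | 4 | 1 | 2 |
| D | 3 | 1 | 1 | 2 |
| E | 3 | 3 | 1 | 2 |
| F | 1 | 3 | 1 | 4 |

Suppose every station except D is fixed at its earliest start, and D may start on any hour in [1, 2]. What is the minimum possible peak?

D@1: h1:17  h2:10  h3:10  h4:0 → peak 17
D@2: h1:16  h2:10  h3:10  h4:1 → peak 16
Best is D@2, peak 16.

16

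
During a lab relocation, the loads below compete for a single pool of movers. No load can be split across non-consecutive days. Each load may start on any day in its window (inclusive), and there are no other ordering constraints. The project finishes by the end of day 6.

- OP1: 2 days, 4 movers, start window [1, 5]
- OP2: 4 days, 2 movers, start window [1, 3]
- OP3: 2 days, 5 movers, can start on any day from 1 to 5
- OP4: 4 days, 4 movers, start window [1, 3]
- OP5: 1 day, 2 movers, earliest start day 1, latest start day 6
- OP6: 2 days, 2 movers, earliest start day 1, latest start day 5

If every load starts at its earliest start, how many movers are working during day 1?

19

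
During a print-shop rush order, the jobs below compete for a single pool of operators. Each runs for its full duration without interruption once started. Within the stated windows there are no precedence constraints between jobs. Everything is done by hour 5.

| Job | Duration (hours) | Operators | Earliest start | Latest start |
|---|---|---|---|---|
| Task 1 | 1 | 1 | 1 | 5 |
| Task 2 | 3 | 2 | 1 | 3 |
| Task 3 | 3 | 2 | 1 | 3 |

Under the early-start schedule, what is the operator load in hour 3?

At early start, hour 3 has: Task 2, Task 3.
Demand: 2 + 2 = 4.

4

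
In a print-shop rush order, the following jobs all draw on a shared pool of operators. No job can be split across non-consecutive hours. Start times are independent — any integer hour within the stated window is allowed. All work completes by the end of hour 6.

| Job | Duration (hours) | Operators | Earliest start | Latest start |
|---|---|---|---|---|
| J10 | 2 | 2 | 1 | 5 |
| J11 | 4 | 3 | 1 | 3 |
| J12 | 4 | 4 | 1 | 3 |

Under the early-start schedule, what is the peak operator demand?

Early-start schedule: J10@1, J11@1, J12@1.
Load per hour: hour 1: 9, hour 2: 9, hour 3: 7, hour 4: 7, hour 5: 0, hour 6: 0.
Peak is 9.

9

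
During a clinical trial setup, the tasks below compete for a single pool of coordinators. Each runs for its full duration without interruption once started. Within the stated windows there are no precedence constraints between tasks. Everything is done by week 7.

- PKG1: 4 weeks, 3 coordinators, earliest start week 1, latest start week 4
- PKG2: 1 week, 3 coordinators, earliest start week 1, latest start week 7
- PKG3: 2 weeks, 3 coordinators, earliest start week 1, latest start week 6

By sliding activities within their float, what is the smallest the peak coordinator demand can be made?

Early-start (PKG1@1, PKG2@1, PKG3@1) gives peak 9: w1:9  w2:6  w3:3  w4:3  w5:0  w6:0  w7:0.
Shift PKG2→5, PKG3→6.
Schedule PKG1@1, PKG2@5, PKG3@6: w1:3  w2:3  w3:3  w4:3  w5:3  w6:3  w7:3 — peak 3.
Total coordinator-weeks = 21 over 7 weeks ⇒ peak ≥ ⌈21/7⌉ = 3, so 3 is optimal.

3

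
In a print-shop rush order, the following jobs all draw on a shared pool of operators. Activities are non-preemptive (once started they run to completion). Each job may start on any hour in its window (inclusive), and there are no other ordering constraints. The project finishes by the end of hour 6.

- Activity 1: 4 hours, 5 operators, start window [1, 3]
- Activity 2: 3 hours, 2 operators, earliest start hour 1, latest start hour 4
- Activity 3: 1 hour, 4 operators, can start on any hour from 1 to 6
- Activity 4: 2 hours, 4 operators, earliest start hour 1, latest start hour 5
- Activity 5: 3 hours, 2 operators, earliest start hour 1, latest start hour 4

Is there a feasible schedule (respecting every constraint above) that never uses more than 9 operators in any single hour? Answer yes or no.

yes

Schedule Activity 1@1, Activity 2@1, Activity 3@4, Activity 4@5, Activity 5@1: h1:9  h2:9  h3:9  h4:9  h5:4  h6:4 — peak 9 ≤ 9.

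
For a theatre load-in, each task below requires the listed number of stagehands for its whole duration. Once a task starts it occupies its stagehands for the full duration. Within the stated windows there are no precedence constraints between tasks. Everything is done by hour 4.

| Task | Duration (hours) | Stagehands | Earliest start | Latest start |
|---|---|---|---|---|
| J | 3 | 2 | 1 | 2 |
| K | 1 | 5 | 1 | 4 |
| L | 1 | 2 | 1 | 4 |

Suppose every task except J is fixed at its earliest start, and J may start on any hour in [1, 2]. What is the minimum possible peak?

J@1: h1:9  h2:2  h3:2  h4:0 → peak 9
J@2: h1:7  h2:2  h3:2  h4:2 → peak 7
Best is J@2, peak 7.

7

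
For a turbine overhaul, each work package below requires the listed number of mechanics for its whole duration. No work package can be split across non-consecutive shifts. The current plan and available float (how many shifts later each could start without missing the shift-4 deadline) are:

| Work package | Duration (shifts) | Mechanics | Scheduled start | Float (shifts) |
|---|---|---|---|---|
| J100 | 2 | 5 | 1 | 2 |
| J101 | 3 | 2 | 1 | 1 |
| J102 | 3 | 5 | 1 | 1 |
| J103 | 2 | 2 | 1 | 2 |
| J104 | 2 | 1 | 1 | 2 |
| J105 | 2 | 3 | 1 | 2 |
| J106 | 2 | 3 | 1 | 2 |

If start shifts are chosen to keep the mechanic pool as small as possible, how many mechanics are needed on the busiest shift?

Early-start (J100@1, J101@1, J102@1, J103@1, J104@1, J105@1, J106@1) gives peak 21: s1:21  s2:21  s3:7  s4:0.
Shift J104→3, J105→3, J106→3.
Schedule J100@1, J101@1, J102@1, J103@1, J104@3, J105@3, J106@3: s1:14  s2:14  s3:14  s4:7 — peak 14.

14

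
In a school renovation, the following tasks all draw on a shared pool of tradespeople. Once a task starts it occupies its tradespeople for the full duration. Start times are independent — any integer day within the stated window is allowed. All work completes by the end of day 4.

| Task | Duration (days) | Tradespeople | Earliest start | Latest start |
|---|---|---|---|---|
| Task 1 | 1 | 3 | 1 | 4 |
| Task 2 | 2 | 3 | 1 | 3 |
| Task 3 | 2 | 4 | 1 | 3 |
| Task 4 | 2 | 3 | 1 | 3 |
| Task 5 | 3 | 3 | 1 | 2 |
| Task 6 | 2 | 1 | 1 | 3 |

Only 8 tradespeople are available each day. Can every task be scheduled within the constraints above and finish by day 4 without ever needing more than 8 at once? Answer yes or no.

no

Total tradesperson-days = 34; over 4 days the average is 34/4 > 8, so some day must exceed 8.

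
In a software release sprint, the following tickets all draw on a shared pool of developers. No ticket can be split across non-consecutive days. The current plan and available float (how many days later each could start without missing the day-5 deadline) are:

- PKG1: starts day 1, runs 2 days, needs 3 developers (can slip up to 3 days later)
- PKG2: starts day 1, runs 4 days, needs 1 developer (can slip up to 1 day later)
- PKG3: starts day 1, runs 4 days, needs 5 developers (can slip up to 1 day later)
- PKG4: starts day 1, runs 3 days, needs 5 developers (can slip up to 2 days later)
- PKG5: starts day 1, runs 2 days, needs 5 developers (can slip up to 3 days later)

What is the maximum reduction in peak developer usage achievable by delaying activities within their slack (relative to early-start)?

Early-start peak: d1:19  d2:19  d3:11  d4:6  d5:0 ⇒ 19.
Leveled (PKG1@1, PKG2@1, PKG3@1, PKG4@1, PKG5@4): d1:14  d2:14  d3:11  d4:11  d5:5 ⇒ 14.
Reduction 19 − 14 = 5.

5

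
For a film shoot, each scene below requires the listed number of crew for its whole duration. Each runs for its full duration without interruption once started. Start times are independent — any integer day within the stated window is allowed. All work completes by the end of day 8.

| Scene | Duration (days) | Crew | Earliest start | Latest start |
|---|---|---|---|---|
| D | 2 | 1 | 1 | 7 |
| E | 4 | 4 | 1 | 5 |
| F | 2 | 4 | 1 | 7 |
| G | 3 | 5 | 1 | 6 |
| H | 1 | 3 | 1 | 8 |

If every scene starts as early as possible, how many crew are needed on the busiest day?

Early-start schedule: D@1, E@1, F@1, G@1, H@1.
Load per day: day 1: 17, day 2: 14, day 3: 9, day 4: 4, day 5: 0, day 6: 0, day 7: 0, day 8: 0.
Peak is 17.

17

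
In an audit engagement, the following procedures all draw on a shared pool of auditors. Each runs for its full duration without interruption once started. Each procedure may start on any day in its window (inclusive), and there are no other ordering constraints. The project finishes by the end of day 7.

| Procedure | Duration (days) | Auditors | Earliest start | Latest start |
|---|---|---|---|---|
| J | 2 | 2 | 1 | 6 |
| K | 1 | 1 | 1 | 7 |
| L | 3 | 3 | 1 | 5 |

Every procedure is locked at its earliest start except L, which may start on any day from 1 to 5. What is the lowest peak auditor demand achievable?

L@1: d1:6  d2:5  d3:3  d4:0  d5:0  d6:0  d7:0 → peak 6
L@2: d1:3  d2:5  d3:3  d4:3  d5:0  d6:0  d7:0 → peak 5
L@3: d1:3  d2:2  d3:3  d4:3  d5:3  d6:0  d7:0 → peak 3
L@4: d1:3  d2:2  d3:0  d4:3  d5:3  d6:3  d7:0 → peak 3
L@5: d1:3  d2:2  d3:0  d4:0  d5:3  d6:3  d7:3 → peak 3
Best is L@3, peak 3.

3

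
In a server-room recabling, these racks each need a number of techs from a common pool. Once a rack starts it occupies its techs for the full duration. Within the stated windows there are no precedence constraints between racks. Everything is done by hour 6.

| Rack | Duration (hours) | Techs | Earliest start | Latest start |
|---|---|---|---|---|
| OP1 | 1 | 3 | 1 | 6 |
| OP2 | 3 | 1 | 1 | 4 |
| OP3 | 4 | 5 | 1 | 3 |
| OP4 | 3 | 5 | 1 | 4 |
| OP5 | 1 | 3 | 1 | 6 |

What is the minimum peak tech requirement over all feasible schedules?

Early-start (OP1@1, OP2@1, OP3@1, OP4@1, OP5@1) gives peak 17: h1:17  h2:11  h3:11  h4:5  h5:0  h6:0.
Shift OP4→4, OP5→2.
Schedule OP1@1, OP2@1, OP3@1, OP4@4, OP5@2: h1:9  h2:9  h3:6  h4:10  h5:5  h6:5 — peak 10.

10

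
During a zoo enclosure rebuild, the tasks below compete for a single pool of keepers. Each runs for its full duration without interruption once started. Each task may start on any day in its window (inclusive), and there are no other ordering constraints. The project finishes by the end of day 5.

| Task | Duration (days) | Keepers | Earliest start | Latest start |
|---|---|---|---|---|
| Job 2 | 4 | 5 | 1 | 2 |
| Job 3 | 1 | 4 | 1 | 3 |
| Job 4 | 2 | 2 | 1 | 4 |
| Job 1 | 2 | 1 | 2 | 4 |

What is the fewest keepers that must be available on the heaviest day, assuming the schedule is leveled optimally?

7

Early-start (Job 2@1, Job 3@1, Job 4@1, Job 1@2) gives peak 11: d1:11  d2:8  d3:6  d4:5  d5:0.
Shift Job 2→2, Job 1→3.
Schedule Job 2@2, Job 3@1, Job 4@1, Job 1@3: d1:6  d2:7  d3:6  d4:6  d5:5 — peak 7.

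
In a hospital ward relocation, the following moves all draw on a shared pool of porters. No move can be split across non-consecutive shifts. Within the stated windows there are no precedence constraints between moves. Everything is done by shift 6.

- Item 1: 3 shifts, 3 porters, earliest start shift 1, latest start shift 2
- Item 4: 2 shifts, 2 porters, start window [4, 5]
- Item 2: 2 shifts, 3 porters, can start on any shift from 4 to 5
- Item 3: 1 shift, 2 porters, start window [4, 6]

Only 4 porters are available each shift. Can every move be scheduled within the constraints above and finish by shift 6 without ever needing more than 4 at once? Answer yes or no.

no

The minimum achievable peak is 5; 4 < 5, so no feasible schedule stays within the cap.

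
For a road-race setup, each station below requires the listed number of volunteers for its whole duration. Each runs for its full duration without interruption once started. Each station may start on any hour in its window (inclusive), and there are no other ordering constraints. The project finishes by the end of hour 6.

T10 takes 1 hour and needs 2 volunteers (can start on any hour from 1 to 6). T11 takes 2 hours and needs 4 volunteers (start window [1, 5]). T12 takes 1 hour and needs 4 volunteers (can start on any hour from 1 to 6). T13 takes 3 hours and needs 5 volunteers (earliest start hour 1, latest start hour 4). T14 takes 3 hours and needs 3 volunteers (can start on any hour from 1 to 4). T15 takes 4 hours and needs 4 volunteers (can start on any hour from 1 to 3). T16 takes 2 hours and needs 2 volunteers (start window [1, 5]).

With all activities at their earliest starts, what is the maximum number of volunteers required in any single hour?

24

Early-start schedule: T10@1, T11@1, T12@1, T13@1, T14@1, T15@1, T16@1.
Load per hour: hour 1: 24, hour 2: 18, hour 3: 12, hour 4: 4, hour 5: 0, hour 6: 0.
Peak is 24.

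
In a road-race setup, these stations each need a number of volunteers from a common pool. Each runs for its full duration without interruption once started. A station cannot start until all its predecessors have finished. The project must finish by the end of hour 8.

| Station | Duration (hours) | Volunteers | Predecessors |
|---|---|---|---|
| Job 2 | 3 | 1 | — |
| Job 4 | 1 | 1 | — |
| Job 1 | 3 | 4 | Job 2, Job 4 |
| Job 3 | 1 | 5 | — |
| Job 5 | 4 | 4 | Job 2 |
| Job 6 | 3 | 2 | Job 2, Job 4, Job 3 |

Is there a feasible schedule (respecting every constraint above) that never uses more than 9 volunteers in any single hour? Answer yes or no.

no

The minimum achievable peak is 10; 9 < 10, so no feasible schedule stays within the cap.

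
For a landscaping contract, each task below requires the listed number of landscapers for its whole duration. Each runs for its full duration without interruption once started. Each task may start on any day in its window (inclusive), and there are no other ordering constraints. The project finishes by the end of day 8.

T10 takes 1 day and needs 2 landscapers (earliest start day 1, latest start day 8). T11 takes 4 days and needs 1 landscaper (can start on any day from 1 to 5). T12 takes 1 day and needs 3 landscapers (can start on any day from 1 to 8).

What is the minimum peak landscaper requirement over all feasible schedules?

3

Early-start (T10@1, T11@1, T12@1) gives peak 6: d1:6  d2:1  d3:1  d4:1  d5:0  d6:0  d7:0  d8:0.
Shift T12→5.
Schedule T10@1, T11@1, T12@5: d1:3  d2:1  d3:1  d4:1  d5:3  d6:0  d7:0  d8:0 — peak 3.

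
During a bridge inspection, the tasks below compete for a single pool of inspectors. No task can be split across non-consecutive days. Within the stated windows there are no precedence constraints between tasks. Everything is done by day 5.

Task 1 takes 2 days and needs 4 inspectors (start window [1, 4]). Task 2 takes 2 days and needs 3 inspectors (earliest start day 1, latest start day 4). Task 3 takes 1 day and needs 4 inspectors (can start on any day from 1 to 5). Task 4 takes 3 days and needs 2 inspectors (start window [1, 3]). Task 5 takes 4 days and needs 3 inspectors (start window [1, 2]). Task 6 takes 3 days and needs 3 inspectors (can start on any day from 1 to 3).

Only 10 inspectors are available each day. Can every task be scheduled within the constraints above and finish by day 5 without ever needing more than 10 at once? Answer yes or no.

Schedule Task 1@1, Task 2@1, Task 3@5, Task 4@3, Task 5@1, Task 6@3: d1:10  d2:10  d3:8  d4:8  d5:9 — peak 10 ≤ 10.

yes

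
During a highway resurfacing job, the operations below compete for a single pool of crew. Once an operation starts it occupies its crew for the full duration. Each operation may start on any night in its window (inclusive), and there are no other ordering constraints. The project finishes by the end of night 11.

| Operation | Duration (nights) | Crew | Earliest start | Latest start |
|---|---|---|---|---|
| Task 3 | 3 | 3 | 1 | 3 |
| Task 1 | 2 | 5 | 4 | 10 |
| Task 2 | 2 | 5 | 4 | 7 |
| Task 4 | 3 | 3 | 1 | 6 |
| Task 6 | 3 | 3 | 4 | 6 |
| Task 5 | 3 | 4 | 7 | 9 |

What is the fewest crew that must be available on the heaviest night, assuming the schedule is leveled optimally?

7

Early-start (Task 3@1, Task 1@4, Task 2@4, Task 4@1, Task 6@4, Task 5@7) gives peak 13: n1:6  n2:6  n3:6  n4:13  n5:13  n6:3  n7:4  n8:4  n9:4  n10:0  n11:0.
Shift Task 1→10, Task 6→6.
Schedule Task 3@1, Task 1@10, Task 2@4, Task 4@1, Task 6@6, Task 5@7: n1:6  n2:6  n3:6  n4:5  n5:5  n6:3  n7:7  n8:7  n9:4  n10:5  n11:5 — peak 7.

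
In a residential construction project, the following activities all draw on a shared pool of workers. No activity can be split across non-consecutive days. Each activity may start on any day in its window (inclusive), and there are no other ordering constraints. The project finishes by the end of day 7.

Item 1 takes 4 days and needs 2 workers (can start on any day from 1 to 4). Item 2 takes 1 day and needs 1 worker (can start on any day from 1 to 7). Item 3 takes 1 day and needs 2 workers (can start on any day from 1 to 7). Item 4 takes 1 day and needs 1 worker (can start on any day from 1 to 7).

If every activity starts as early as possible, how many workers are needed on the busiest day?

6

Early-start schedule: Item 1@1, Item 2@1, Item 3@1, Item 4@1.
Load per day: day 1: 6, day 2: 2, day 3: 2, day 4: 2, day 5: 0, day 6: 0, day 7: 0.
Peak is 6.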